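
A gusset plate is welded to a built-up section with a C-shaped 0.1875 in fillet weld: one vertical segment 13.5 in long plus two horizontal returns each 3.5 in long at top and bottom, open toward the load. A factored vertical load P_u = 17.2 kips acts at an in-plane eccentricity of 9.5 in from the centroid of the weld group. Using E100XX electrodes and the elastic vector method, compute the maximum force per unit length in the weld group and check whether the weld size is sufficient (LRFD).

E100XX → F_EXX = 100 ksi.
Total weld length L_w = 20.5 in. Treat welds as unit-width lines.
Centroid: x̄ = 2×3.5×1.75 / 20.5 = 0.5976 in from the vertical weld.
Polar moment about centroid: J = I_x + I_y = [13.5³/12 + 2×3.5×6.75²] + [13.5×0.5976² + 2(3.5³/12 + 3.5×1.152²)] = 545.2 in³.
Direct shear f_v = P/L_w = 17.2 / 20.5 = 0.839 kip/in (vertical).
Torsion M = P·e = 17.2 × 9.5 = 163.4 kip·in.
Critical point at (x, y) = (2.902, 6.75) from centroid. f_tx = M·y/J = 2.023 kip/in; f_ty = M·x/J = 0.8698 kip/in.
Resultant f_max = √[f_tx² + (f_v + f_ty)²] = √[2.023² + (0.839 + 0.8698)²] = 2.648 kip/in.
Capacity per unit length: φr_n = 0.75 × 0.6 × 100 × (0.707 × 0.1875) = 5.965 kip/in.
2.648 ≤ 5.965 → adequate.

f_max ≈ 2.65 kip/in; adequate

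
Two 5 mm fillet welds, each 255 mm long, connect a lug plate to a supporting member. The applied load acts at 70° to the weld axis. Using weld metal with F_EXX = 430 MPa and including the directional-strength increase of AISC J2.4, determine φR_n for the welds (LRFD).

φR_n ≈ 508 kN

t_e = 0.707 × 5 = 3.535 mm; A_we = 3.535 × 510 = 1803 mm².
Directional factor: 1.0 + 0.5 sin^1.5(70°) = 1.455.
F_nw = 0.6 × 430 × 1.455 = 375.5 MPa.
φR_n = 0.75 × 375.5 × 1803 × 10⁻³ = 507.7 kN.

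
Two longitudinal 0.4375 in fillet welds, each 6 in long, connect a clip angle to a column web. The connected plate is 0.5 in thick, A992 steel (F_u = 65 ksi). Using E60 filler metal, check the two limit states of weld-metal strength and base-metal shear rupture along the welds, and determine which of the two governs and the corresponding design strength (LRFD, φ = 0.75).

φR_n ≈ 100 kips (weld metal governs)

E60XX → F_EXX = 60 ksi.
t_e = 0.707 × 0.4375 = 0.3093 in; L = 12 in.
Weld metal: φR_n = 0.75 × 0.6 × 60 × 0.3093 × 12 = 100.2 kips.
Base metal (shear rupture): φR_n = 0.75 × 0.6 × 65 × 0.5 × 12 = 175.5 kips.
Governing: weld metal.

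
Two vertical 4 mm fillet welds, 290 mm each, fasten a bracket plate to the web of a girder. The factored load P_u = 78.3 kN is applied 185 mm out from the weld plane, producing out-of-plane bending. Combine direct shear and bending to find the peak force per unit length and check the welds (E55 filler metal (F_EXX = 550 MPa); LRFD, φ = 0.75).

f_max ≈ 534 N/mm; adequate

L_w = 2 × 290 = 580 mm; section modulus (unit throat) S = 2 × L²/6 = 28030 mm².
Direct shear f_v = P/L_w = 78.3×10³/580 = 135 N/mm.
Moment M = P × e = 78.3×10³ × 185 = 14486000 N·mm; bending f_b = M/S = 516.7 N/mm.
f_max = √(f_v² + f_b²) = √(135² + 516.7²) = 534.1 N/mm.
φr_n = 0.75 × 0.6 × 550 × (0.707 × 4) = 699.9 N/mm → adequate.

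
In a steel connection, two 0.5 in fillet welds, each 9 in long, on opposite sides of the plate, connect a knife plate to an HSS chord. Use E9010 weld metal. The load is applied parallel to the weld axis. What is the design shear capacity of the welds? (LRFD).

E90XX → F_EXX = 90 ksi.
Effective throat t_e = 0.707 × 0.5 = 0.3535 in.
Total length L = 18 in; A_we = 0.3535 × 18 = 6.363 in².
F_nw = 0.6 F_EXX = 0.6 × 90 = 54 ksi.
φR_n = 0.75 × 54 × 6.363 = 257.7 kips.

φR_n ≈ 258 kips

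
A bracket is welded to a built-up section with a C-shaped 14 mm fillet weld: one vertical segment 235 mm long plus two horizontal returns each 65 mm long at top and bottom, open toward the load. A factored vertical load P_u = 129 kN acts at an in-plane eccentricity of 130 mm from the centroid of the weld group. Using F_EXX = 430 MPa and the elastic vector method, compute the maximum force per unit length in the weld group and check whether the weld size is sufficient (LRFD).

Total weld length L_w = 365 mm. Treat welds as unit-width lines.
Centroid: x̄ = 2×65×32.5 / 365 = 11.58 mm from the vertical weld.
Polar moment about centroid: J = I_x + I_y = [235³/12 + 2×65×117.5²] + [235×11.58² + 2(65³/12 + 65×20.92²)] = 3010000 mm³.
Direct shear f_v = P/L_w = 129×10³ / 365 = 353.4 N/mm (vertical).
Torsion M = P·e = 129×10³ × 130 = 16770000 N·mm.
Critical point at (x, y) = (53.42, 117.5) from centroid. f_tx = M·y/J = 654.5 N/mm; f_ty = M·x/J = 297.6 N/mm.
Resultant f_max = √[f_tx² + (f_v + f_ty)²] = √[654.5² + (353.4 + 297.6)²] = 923.2 N/mm.
Capacity per unit length: φr_n = 0.75 × 0.6 × 430 × (0.707 × 14) = 1915 N/mm.
923.2 ≤ 1915 → adequate.

f_max ≈ 923 N/mm; adequate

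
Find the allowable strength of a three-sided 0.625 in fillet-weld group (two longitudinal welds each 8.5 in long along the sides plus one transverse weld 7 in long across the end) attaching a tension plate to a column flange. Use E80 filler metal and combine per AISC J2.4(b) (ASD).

E80XX → F_EXX = 80 ksi.
t_e = 0.707 × 0.625 = 0.4419 in.
R_nwl = 0.6 × 80 × 0.4419 × 17 = 360.6 kips (longitudinal, 2 welds).
R_nwt = 0.6 × 80 × 0.4419 × 7 = 148.5 kips (transverse, base value).
(i) R_nwl + R_nwt = 509 kips; (ii) 0.85 R_nwl + 1.5 R_nwt = 529.2 kips.
R_n = max = 529.2 kips [governs: (ii)]; R_n/Ω = 264.6 kips.

R_n/Ω ≈ 265 kips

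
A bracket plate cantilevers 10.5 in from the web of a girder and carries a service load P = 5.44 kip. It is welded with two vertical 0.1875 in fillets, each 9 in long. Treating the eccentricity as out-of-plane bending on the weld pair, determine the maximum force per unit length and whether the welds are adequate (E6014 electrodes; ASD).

E60XX → F_EXX = 60 ksi.
L_w = 2 × 9 = 18 in; section modulus (unit throat) S = 2 × L²/6 = 27 in².
Direct shear f_v = P/L_w = 5.44/18 = 0.3022 kip/in.
Moment M = P × e = 5.44 × 10.5 = 57.12 kip·in; bending f_b = M/S = 2.116 kip/in.
f_max = √(f_v² + f_b²) = √(0.3022² + 2.116²) = 2.137 kip/in.
r_n/Ω = (1/2.0) × 0.6 × 60 × (0.707 × 0.1875) = 2.386 kip/in → adequate.

f_max ≈ 2.14 kip/in; adequate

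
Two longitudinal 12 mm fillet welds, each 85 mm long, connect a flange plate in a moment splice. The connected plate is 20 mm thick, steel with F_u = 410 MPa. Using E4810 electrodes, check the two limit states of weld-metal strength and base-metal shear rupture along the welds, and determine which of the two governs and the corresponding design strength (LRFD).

E48XX → F_EXX = 480 MPa.
t_e = 0.707 × 12 = 8.484 mm; L = 170 mm.
Weld metal: φR_n = 0.75 × 0.6 × 480 × 8.484 × 170 × 10⁻³ = 311.5 kN.
Base metal (shear rupture): φR_n = 0.75 × 0.6 × 410 × 20 × 170 × 10⁻³ = 627.3 kN.
Governing: weld metal.

φR_n ≈ 312 kN (weld metal governs)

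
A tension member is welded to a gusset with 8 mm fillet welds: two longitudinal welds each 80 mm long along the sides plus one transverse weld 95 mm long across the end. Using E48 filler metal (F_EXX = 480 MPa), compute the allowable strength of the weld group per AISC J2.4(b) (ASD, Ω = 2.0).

R_n/Ω ≈ 227 kN

t_e = 0.707 × 8 = 5.656 mm.
R_nwl = 0.6 × 480 × 5.656 × 160 × 10⁻³ = 260.6 kN (longitudinal, 2 welds).
R_nwt = 0.6 × 480 × 5.656 × 95 × 10⁻³ = 154.7 kN (transverse, base value).
(i) R_nwl + R_nwt = 415.4 kN; (ii) 0.85 R_nwl + 1.5 R_nwt = 453.7 kN.
R_n = max = 453.7 kN [governs: (ii)]; R_n/Ω = 226.8 kN.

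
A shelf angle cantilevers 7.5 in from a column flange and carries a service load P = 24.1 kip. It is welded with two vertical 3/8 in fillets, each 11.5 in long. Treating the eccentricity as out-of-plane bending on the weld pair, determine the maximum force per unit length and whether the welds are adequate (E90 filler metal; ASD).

f_max ≈ 4.23 kip/in; adequate

E90XX → F_EXX = 90 ksi.
L_w = 2 × 11.5 = 23 in; section modulus (unit throat) S = 2 × L²/6 = 44.08 in².
Direct shear f_v = P/L_w = 24.1/23 = 1.048 kip/in.
Moment M = P × e = 24.1 × 7.5 = 180.75 kip·in; bending f_b = M/S = 4.1 kip/in.
f_max = √(f_v² + f_b²) = √(1.048² + 4.1²) = 4.232 kip/in.
r_n/Ω = (1/2.0) × 0.6 × 90 × (0.707 × 0.375) = 7.158 kip/in → adequate.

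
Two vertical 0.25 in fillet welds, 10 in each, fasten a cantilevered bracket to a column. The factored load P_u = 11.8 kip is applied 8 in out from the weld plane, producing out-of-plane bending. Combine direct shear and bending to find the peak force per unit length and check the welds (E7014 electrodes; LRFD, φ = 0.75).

E70XX → F_EXX = 70 ksi.
L_w = 2 × 10 = 20 in; section modulus (unit throat) S = 2 × L²/6 = 33.33 in².
Direct shear f_v = P/L_w = 11.8/20 = 0.59 kip/in.
Moment M = P × e = 11.8 × 8 = 94.4 kip·in; bending f_b = M/S = 2.832 kip/in.
f_max = √(f_v² + f_b²) = √(0.59² + 2.832²) = 2.893 kip/in.
φr_n = 0.75 × 0.6 × 70 × (0.707 × 0.25) = 5.568 kip/in → adequate.

f_max ≈ 2.89 kip/in; adequate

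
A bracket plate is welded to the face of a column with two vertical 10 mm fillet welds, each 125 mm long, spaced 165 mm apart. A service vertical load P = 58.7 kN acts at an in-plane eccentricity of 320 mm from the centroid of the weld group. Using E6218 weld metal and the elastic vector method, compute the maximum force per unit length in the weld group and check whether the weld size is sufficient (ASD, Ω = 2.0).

E62XX → F_EXX = 620 MPa.
Total weld length L_w = 250 mm. Treat welds as unit-width lines.
Polar moment about centroid: J = 2[d³/12 + d(b/2)²] = 2[125³/12 + 125×82.5²] = 2027000 mm³.
Direct shear f_v = P/L_w = 58.7×10³ / 250 = 234.8 N/mm (vertical).
Torsion M = P·e = 58.7×10³ × 320 = 18784000 N·mm.
Critical point at (x, y) = (82.5, 62.5) from centroid. f_tx = M·y/J = 579.2 N/mm; f_ty = M·x/J = 764.5 N/mm.
Resultant f_max = √[f_tx² + (f_v + f_ty)²] = √[579.2² + (234.8 + 764.5)²] = 1155 N/mm.
Capacity per unit length: r_n/Ω = (1/2.0) × 0.6 × 620 × (0.707 × 10) = 1315 N/mm.
1155 ≤ 1315 → adequate.

f_max ≈ 1150 N/mm; adequate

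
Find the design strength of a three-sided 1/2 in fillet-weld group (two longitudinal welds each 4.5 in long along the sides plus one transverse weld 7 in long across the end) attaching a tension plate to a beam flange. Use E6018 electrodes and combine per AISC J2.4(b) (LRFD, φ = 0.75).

E60XX → F_EXX = 60 ksi.
t_e = 0.707 × 0.5 = 0.3535 in.
R_nwl = 0.6 × 60 × 0.3535 × 9 = 114.5 kip (longitudinal, 2 welds).
R_nwt = 0.6 × 60 × 0.3535 × 7 = 89.08 kip (transverse, base value).
(i) R_nwl + R_nwt = 203.6 kip; (ii) 0.85 R_nwl + 1.5 R_nwt = 231 kip.
R_n = max = 231 kip [governs: (ii)]; φR_n = 173.2 kip.

φR_n ≈ 173 kip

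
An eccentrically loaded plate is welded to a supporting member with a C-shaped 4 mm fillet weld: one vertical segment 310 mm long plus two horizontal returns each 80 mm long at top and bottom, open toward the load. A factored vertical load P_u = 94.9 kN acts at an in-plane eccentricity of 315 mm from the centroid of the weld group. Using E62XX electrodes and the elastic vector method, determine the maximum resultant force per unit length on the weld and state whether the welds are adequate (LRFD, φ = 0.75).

f_max ≈ 866 N/mm; NOT adequate

E62XX → F_EXX = 620 MPa.
Total weld length L_w = 470 mm. Treat welds as unit-width lines.
Centroid: x̄ = 2×80×40 / 470 = 13.62 mm from the vertical weld.
Polar moment about centroid: J = I_x + I_y = [310³/12 + 2×80×155²] + [310×13.62² + 2(80³/12 + 80×26.38²)] = 6581000 mm³.
Direct shear f_v = P/L_w = 94.9×10³ / 470 = 201.9 N/mm (vertical).
Torsion M = P·e = 94.9×10³ × 315 = 29894000 N·mm.
Critical point at (x, y) = (66.38, 155) from centroid. f_tx = M·y/J = 704.1 N/mm; f_ty = M·x/J = 301.5 N/mm.
Resultant f_max = √[f_tx² + (f_v + f_ty)²] = √[704.1² + (201.9 + 301.5)²] = 865.6 N/mm.
Capacity per unit length: φr_n = 0.75 × 0.6 × 620 × (0.707 × 4) = 789 N/mm.
865.6 > 789 → NOT adequate.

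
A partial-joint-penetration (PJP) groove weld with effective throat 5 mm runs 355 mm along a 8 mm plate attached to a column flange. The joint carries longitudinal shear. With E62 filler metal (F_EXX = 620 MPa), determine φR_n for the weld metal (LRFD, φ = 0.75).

Effective throat (given) t_e = 5 mm.
A_we = 5 × 355 = 1775 mm².
F_nw = 0.6 F_EXX = 372 MPa.
φR_n = 0.75 × 372 × 1775 × 10⁻³ = 495.2 kN.

φR_n ≈ 495 kN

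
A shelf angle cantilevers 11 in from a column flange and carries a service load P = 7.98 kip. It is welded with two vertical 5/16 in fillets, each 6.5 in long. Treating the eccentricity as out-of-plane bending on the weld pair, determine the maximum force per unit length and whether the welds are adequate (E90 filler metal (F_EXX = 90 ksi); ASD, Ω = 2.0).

L_w = 2 × 6.5 = 13 in; section modulus (unit throat) S = 2 × L²/6 = 14.08 in².
Direct shear f_v = P/L_w = 7.98/13 = 0.6138 kip/in.
Moment M = P × e = 7.98 × 11 = 87.78 kip·in; bending f_b = M/S = 6.233 kip/in.
f_max = √(f_v² + f_b²) = √(0.6138² + 6.233²) = 6.263 kip/in.
r_n/Ω = (1/2.0) × 0.6 × 90 × (0.707 × 0.3125) = 5.965 kip/in → NOT adequate.

f_max ≈ 6.26 kip/in; NOT adequate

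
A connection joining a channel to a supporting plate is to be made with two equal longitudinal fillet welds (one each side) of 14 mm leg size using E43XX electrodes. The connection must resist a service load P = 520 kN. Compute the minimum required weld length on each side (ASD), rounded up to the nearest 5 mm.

L = 205 mm on each side

E43XX → F_EXX = 430 MPa.
Throat t_e = 0.707 × 14 = 9.898 mm.
r_n/Ω = (0.6 × 430 × 9.898) / 2.0 = 1277 N/mm = 1.277 kN/mm.
L_req = P / (r_n/Ω) = 520 / 1.277 = 407.3 mm total.
Per side: 407.3 / 2 = 203.6 mm.
Round up → use L = 205 mm on each side.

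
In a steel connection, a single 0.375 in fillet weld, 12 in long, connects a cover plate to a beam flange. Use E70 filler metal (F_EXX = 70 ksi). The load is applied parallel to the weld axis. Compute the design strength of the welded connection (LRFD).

φR_n ≈ 100 kips

Effective throat t_e = 0.707 × 0.375 = 0.2651 in.
Total length L = 12 in; A_we = 0.2651 × 12 = 3.181 in².
F_nw = 0.6 F_EXX = 0.6 × 70 = 42 ksi.
φR_n = 0.75 × 42 × 3.181 = 100.2 kips.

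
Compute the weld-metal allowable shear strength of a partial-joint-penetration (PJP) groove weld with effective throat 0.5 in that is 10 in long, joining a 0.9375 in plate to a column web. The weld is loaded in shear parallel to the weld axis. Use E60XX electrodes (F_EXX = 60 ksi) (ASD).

Effective throat (given) t_e = 0.5 in.
A_we = 0.5 × 10 = 5 in².
F_nw = 0.6 F_EXX = 36 ksi.
R_n/Ω = (36 × 5) / 2.0 = 90 kips.

R_n/Ω ≈ 90 kips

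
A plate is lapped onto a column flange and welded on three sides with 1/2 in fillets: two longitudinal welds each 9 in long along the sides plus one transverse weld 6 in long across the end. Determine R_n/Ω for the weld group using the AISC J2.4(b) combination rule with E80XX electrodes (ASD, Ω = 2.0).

R_n/Ω ≈ 206 kips

E80XX → F_EXX = 80 ksi.
t_e = 0.707 × 0.5 = 0.3535 in.
R_nwl = 0.6 × 80 × 0.3535 × 18 = 305.4 kips (longitudinal, 2 welds).
R_nwt = 0.6 × 80 × 0.3535 × 6 = 101.8 kips (transverse, base value).
(i) R_nwl + R_nwt = 407.2 kips; (ii) 0.85 R_nwl + 1.5 R_nwt = 412.3 kips.
R_n = max = 412.3 kips [governs: (ii)]; R_n/Ω = 206.2 kips.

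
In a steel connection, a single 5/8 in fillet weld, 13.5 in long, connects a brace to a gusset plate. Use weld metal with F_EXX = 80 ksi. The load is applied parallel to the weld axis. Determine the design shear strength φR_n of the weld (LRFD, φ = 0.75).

Effective throat t_e = 0.707 × 0.625 = 0.4419 in.
Total length L = 13.5 in; A_we = 0.4419 × 13.5 = 5.965 in².
F_nw = 0.6 F_EXX = 0.6 × 80 = 48 ksi.
φR_n = 0.75 × 48 × 5.965 = 214.8 kips.

φR_n ≈ 215 kips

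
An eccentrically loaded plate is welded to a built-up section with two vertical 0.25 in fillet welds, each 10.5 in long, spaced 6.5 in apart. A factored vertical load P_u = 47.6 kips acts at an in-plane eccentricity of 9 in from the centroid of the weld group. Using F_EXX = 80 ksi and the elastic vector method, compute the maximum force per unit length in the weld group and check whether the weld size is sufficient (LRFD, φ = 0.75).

f_max ≈ 7.81 kip/in; NOT adequate

Total weld length L_w = 21 in. Treat welds as unit-width lines.
Polar moment about centroid: J = 2[d³/12 + d(b/2)²] = 2[10.5³/12 + 10.5×3.25²] = 414.8 in³.
Direct shear f_v = P/L_w = 47.6 / 21 = 2.267 kip/in (vertical).
Torsion M = P·e = 47.6 × 9 = 428.4 kip·in.
Critical point at (x, y) = (3.25, 5.25) from centroid. f_tx = M·y/J = 5.423 kip/in; f_ty = M·x/J = 3.357 kip/in.
Resultant f_max = √[f_tx² + (f_v + f_ty)²] = √[5.423² + (2.267 + 3.357)²] = 7.812 kip/in.
Capacity per unit length: φr_n = 0.75 × 0.6 × 80 × (0.707 × 0.25) = 6.363 kip/in.
7.812 > 6.363 → NOT adequate.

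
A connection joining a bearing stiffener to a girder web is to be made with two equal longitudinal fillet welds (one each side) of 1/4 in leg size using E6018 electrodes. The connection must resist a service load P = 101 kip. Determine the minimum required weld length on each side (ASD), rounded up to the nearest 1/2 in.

E60XX → F_EXX = 60 ksi.
Throat t_e = 0.707 × 0.25 = 0.1767 in.
r_n/Ω = (0.6 × 60 × 0.1767) / 2.0 = 3.181 kip/in.
L_req = P / (r_n/Ω) = 101 / 3.181 = 31.75 in total.
Per side: 31.75 / 2 = 15.87 in.
Round up → use L = 16 in on each side.

L = 16 in on each side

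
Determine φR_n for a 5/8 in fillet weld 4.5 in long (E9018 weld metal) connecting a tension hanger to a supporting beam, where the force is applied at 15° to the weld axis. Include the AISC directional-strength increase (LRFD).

E90XX → F_EXX = 90 ksi.
t_e = 0.707 × 0.625 = 0.4419 in; A_we = 0.4419 × 4.5 = 1.988 in².
Directional factor: 1.0 + 0.5 sin^1.5(15°) = 1.066.
F_nw = 0.6 × 90 × 1.066 = 57.56 ksi.
φR_n = 0.75 × 57.56 × 1.988 = 85.83 kips.

φR_n ≈ 85.8 kips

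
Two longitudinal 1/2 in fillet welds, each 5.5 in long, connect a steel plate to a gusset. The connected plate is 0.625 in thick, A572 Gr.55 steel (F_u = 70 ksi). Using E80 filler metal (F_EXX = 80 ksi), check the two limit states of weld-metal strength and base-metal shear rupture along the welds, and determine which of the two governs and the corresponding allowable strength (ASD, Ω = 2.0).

R_n/Ω ≈ 93.3 kips (weld metal governs)

t_e = 0.707 × 0.5 = 0.3535 in; L = 11 in.
Weld metal: R_n/Ω = (1/2.0) × 0.6 × 80 × 0.3535 × 11 = 93.32 kips.
Base metal (shear rupture): R_n/Ω = (1/2.0) × 0.6 × 70 × 0.625 × 11 = 144.4 kips.
Governing: weld metal.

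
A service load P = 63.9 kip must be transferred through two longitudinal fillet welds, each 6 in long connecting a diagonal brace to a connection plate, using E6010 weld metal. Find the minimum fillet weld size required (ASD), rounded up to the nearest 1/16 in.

w = 7/16 in

E60XX → F_EXX = 60 ksi.
Total weld length L = 12 in.
Required throat t_e = P × Ω / (0.6 F_EXX × L) = 63.9 × 2.0 / (0.6 × 60 × 12) = 0.2958 in.
Required leg w = t_e / 0.707 = 0.4184 in → use 7/16 in.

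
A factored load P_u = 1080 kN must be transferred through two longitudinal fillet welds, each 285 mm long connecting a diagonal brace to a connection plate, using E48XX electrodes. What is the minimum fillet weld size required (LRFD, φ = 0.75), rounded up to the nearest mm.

w = 13 mm

E48XX → F_EXX = 480 MPa.
Total weld length L = 570 mm.
Required throat t_e = P_u / (φ × 0.6 F_EXX × L) = 1080 / (0.75 × 0.6 × 480 × 570 × 10⁻³) = 8.772 mm.
Required leg w = t_e / 0.707 = 12.41 mm → use 13 mm.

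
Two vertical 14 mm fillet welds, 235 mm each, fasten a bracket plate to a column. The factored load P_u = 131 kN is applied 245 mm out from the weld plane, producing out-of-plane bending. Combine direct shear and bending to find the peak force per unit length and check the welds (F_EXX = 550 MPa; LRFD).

L_w = 2 × 235 = 470 mm; section modulus (unit throat) S = 2 × L²/6 = 18410 mm².
Direct shear f_v = P/L_w = 131×10³/470 = 278.7 N/mm.
Moment M = P × e = 131×10³ × 245 = 32095000 N·mm; bending f_b = M/S = 1744 N/mm.
f_max = √(f_v² + f_b²) = √(278.7² + 1744²) = 1766 N/mm.
φr_n = 0.75 × 0.6 × 550 × (0.707 × 14) = 2450 N/mm → adequate.

f_max ≈ 1770 N/mm; adequate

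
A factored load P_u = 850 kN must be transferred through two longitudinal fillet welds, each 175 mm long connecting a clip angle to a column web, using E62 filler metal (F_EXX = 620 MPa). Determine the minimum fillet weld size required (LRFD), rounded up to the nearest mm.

w = 13 mm

Total weld length L = 350 mm.
Required throat t_e = P_u / (φ × 0.6 F_EXX × L) = 850 / (0.75 × 0.6 × 620 × 350 × 10⁻³) = 8.705 mm.
Required leg w = t_e / 0.707 = 12.31 mm → use 13 mm.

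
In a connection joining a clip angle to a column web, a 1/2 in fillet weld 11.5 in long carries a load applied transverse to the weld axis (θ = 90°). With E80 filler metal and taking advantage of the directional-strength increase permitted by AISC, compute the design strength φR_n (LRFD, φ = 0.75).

E80XX → F_EXX = 80 ksi.
t_e = 0.707 × 0.5 = 0.3535 in; A_we = 0.3535 × 11.5 = 4.065 in².
Directional factor: 1.0 + 0.5 sin^1.5(90°) = 1.5.
F_nw = 0.6 × 80 × 1.5 = 72 ksi.
φR_n = 0.75 × 72 × 4.065 = 219.5 kip.

φR_n ≈ 220 kip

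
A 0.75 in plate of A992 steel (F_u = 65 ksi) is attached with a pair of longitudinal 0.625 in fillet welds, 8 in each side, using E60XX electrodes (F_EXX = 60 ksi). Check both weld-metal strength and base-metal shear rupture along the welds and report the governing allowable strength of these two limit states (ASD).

R_n/Ω ≈ 127 kip (weld metal governs)

t_e = 0.707 × 0.625 = 0.4419 in; L = 16 in.
Weld metal: R_n/Ω = (1/2.0) × 0.6 × 60 × 0.4419 × 16 = 127.3 kip.
Base metal (shear rupture): R_n/Ω = (1/2.0) × 0.6 × 65 × 0.75 × 16 = 234 kip.
Governing: weld metal.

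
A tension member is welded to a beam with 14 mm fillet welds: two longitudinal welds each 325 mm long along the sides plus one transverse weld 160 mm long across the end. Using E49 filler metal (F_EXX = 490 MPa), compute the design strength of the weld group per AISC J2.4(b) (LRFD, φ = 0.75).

φR_n ≈ 1770 kN

t_e = 0.707 × 14 = 9.898 mm.
R_nwl = 0.6 × 490 × 9.898 × 650 × 10⁻³ = 1892 kN (longitudinal, 2 welds).
R_nwt = 0.6 × 490 × 9.898 × 160 × 10⁻³ = 465.6 kN (transverse, base value).
(i) R_nwl + R_nwt = 2357 kN; (ii) 0.85 R_nwl + 1.5 R_nwt = 2306 kN.
R_n = max = 2357 kN [governs: (i)]; φR_n = 1768 kN.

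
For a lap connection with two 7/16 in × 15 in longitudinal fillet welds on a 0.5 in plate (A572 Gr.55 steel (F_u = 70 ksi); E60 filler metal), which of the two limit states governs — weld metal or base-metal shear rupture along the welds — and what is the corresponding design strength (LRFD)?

φR_n ≈ 251 kips (weld metal governs)

E60XX → F_EXX = 60 ksi.
t_e = 0.707 × 0.4375 = 0.3093 in; L = 30 in.
Weld metal: φR_n = 0.75 × 0.6 × 60 × 0.3093 × 30 = 250.5 kips.
Base metal (shear rupture): φR_n = 0.75 × 0.6 × 70 × 0.5 × 30 = 472.5 kips.
Governing: weld metal.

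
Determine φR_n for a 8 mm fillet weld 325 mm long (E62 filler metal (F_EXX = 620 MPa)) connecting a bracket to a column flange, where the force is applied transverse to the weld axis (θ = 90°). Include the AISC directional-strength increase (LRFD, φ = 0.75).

φR_n ≈ 769 kN

t_e = 0.707 × 8 = 5.656 mm; A_we = 5.656 × 325 = 1838 mm².
Directional factor: 1.0 + 0.5 sin^1.5(90°) = 1.5.
F_nw = 0.6 × 620 × 1.5 = 558 MPa.
φR_n = 0.75 × 558 × 1838 × 10⁻³ = 769.3 kN.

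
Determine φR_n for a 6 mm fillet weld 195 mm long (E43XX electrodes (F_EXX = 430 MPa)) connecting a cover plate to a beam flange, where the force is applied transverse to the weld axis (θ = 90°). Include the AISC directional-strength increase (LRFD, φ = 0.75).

φR_n ≈ 240 kN

t_e = 0.707 × 6 = 4.242 mm; A_we = 4.242 × 195 = 827.2 mm².
Directional factor: 1.0 + 0.5 sin^1.5(90°) = 1.5.
F_nw = 0.6 × 430 × 1.5 = 387 MPa.
φR_n = 0.75 × 387 × 827.2 × 10⁻³ = 240.1 kN.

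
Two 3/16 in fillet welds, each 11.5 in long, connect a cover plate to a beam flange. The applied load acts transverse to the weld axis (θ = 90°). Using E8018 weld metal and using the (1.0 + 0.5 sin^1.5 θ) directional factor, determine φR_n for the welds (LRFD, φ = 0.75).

E80XX → F_EXX = 80 ksi.
t_e = 0.707 × 0.1875 = 0.1326 in; A_we = 0.1326 × 23 = 3.049 in².
Directional factor: 1.0 + 0.5 sin^1.5(90°) = 1.5.
F_nw = 0.6 × 80 × 1.5 = 72 ksi.
φR_n = 0.75 × 72 × 3.049 = 164.6 kips.

φR_n ≈ 165 kips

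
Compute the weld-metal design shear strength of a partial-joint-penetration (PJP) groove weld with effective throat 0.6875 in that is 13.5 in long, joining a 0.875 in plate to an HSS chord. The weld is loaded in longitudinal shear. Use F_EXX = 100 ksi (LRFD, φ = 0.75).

Effective throat (given) t_e = 0.6875 in.
A_we = 0.6875 × 13.5 = 9.281 in².
F_nw = 0.6 F_EXX = 60 ksi.
φR_n = 0.75 × 60 × 9.281 = 417.7 kip.

φR_n ≈ 418 kip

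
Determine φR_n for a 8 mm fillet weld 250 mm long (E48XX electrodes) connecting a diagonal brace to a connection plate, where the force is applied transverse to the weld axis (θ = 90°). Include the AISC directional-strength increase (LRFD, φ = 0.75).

E48XX → F_EXX = 480 MPa.
t_e = 0.707 × 8 = 5.656 mm; A_we = 5.656 × 250 = 1414 mm².
Directional factor: 1.0 + 0.5 sin^1.5(90°) = 1.5.
F_nw = 0.6 × 480 × 1.5 = 432 MPa.
φR_n = 0.75 × 432 × 1414 × 10⁻³ = 458.1 kN.

φR_n ≈ 458 kN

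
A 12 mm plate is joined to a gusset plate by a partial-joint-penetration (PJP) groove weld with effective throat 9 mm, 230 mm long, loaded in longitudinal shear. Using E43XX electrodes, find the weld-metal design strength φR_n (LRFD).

φR_n ≈ 401 kN

E43XX → F_EXX = 430 MPa.
Effective throat (given) t_e = 9 mm.
A_we = 9 × 230 = 2070 mm².
F_nw = 0.6 F_EXX = 258 MPa.
φR_n = 0.75 × 258 × 2070 × 10⁻³ = 400.5 kN.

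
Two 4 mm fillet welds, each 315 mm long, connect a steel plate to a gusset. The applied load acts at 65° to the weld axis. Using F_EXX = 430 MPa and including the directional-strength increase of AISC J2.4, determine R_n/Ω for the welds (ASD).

t_e = 0.707 × 4 = 2.828 mm; A_we = 2.828 × 630 = 1782 mm².
Directional factor: 1.0 + 0.5 sin^1.5(65°) = 1.431.
F_nw = 0.6 × 430 × 1.431 = 369.3 MPa.
R_n/Ω = (369.3 × 1782) / 2.0 × 10⁻³ = 329 kN.

R_n/Ω ≈ 329 kN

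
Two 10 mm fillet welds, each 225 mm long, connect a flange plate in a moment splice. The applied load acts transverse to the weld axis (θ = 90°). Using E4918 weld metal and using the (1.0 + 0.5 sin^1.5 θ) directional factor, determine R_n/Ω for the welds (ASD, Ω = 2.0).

R_n/Ω ≈ 702 kN

E49XX → F_EXX = 490 MPa.
t_e = 0.707 × 10 = 7.07 mm; A_we = 7.07 × 450 = 3181 mm².
Directional factor: 1.0 + 0.5 sin^1.5(90°) = 1.5.
F_nw = 0.6 × 490 × 1.5 = 441 MPa.
R_n/Ω = (441 × 3181) / 2.0 × 10⁻³ = 701.5 kN.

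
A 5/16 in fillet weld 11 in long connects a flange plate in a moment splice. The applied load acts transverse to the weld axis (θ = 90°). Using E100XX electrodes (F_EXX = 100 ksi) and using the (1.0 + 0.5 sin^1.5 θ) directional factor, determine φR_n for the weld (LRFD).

t_e = 0.707 × 0.3125 = 0.2209 in; A_we = 0.2209 × 11 = 2.43 in².
Directional factor: 1.0 + 0.5 sin^1.5(90°) = 1.5.
F_nw = 0.6 × 100 × 1.5 = 90 ksi.
φR_n = 0.75 × 90 × 2.43 = 164 kips.

φR_n ≈ 164 kips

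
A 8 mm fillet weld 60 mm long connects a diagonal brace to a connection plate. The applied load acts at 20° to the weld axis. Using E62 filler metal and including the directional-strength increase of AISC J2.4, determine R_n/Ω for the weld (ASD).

E62XX → F_EXX = 620 MPa.
t_e = 0.707 × 8 = 5.656 mm; A_we = 5.656 × 60 = 339.4 mm².
Directional factor: 1.0 + 0.5 sin^1.5(20°) = 1.1.
F_nw = 0.6 × 620 × 1.1 = 409.2 MPa.
R_n/Ω = (409.2 × 339.4) / 2.0 × 10⁻³ = 69.43 kN.

R_n/Ω ≈ 69.4 kN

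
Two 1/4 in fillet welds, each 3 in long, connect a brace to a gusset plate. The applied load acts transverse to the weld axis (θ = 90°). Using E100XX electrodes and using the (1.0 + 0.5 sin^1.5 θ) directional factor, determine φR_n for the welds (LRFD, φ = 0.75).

φR_n ≈ 71.6 kip

E100XX → F_EXX = 100 ksi.
t_e = 0.707 × 0.25 = 0.1767 in; A_we = 0.1767 × 6 = 1.06 in².
Directional factor: 1.0 + 0.5 sin^1.5(90°) = 1.5.
F_nw = 0.6 × 100 × 1.5 = 90 ksi.
φR_n = 0.75 × 90 × 1.06 = 71.58 kip.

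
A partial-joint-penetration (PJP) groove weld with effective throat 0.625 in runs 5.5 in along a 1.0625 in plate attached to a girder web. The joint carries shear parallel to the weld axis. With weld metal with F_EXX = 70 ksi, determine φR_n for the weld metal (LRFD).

φR_n ≈ 108 kips

Effective throat (given) t_e = 0.625 in.
A_we = 0.625 × 5.5 = 3.438 in².
F_nw = 0.6 F_EXX = 42 ksi.
φR_n = 0.75 × 42 × 3.438 = 108.3 kips.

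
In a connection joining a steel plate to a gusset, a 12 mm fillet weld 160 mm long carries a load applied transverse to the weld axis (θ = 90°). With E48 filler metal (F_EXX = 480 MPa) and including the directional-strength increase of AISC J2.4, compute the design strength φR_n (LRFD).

φR_n ≈ 440 kN

t_e = 0.707 × 12 = 8.484 mm; A_we = 8.484 × 160 = 1357 mm².
Directional factor: 1.0 + 0.5 sin^1.5(90°) = 1.5.
F_nw = 0.6 × 480 × 1.5 = 432 MPa.
φR_n = 0.75 × 432 × 1357 × 10⁻³ = 439.8 kN.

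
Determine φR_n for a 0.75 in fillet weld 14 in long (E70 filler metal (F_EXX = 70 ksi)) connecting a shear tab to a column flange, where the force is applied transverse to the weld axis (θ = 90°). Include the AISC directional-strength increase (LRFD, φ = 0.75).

φR_n ≈ 351 kip

t_e = 0.707 × 0.75 = 0.5302 in; A_we = 0.5302 × 14 = 7.423 in².
Directional factor: 1.0 + 0.5 sin^1.5(90°) = 1.5.
F_nw = 0.6 × 70 × 1.5 = 63 ksi.
φR_n = 0.75 × 63 × 7.423 = 350.8 kip.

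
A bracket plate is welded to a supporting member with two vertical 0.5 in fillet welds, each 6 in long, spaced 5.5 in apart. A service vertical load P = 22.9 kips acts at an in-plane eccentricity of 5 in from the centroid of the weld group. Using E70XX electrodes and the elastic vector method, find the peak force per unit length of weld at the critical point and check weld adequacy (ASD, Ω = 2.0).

f_max ≈ 5.16 kip/in; adequate

E70XX → F_EXX = 70 ksi.
Total weld length L_w = 12 in. Treat welds as unit-width lines.
Polar moment about centroid: J = 2[d³/12 + d(b/2)²] = 2[6³/12 + 6×2.75²] = 126.8 in³.
Direct shear f_v = P/L_w = 22.9 / 12 = 1.908 kip/in (vertical).
Torsion M = P·e = 22.9 × 5 = 114.5 kip·in.
Critical point at (x, y) = (2.75, 3) from centroid. f_tx = M·y/J = 2.71 kip/in; f_ty = M·x/J = 2.484 kip/in.
Resultant f_max = √[f_tx² + (f_v + f_ty)²] = √[2.71² + (1.908 + 2.484)²] = 5.161 kip/in.
Capacity per unit length: r_n/Ω = (1/2.0) × 0.6 × 70 × (0.707 × 0.5) = 7.423 kip/in.
5.161 ≤ 7.423 → adequate.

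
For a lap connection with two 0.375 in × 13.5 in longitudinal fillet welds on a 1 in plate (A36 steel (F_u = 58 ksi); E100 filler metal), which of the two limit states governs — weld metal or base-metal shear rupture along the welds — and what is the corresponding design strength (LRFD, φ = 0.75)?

φR_n ≈ 322 kips (weld metal governs)

E100XX → F_EXX = 100 ksi.
t_e = 0.707 × 0.375 = 0.2651 in; L = 27 in.
Weld metal: φR_n = 0.75 × 0.6 × 100 × 0.2651 × 27 = 322.1 kips.
Base metal (shear rupture): φR_n = 0.75 × 0.6 × 58 × 1 × 27 = 704.7 kips.
Governing: weld metal.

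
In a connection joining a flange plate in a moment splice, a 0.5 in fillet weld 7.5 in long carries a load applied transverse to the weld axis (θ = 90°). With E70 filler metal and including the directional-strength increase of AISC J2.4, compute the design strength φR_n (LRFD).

E70XX → F_EXX = 70 ksi.
t_e = 0.707 × 0.5 = 0.3535 in; A_we = 0.3535 × 7.5 = 2.651 in².
Directional factor: 1.0 + 0.5 sin^1.5(90°) = 1.5.
F_nw = 0.6 × 70 × 1.5 = 63 ksi.
φR_n = 0.75 × 63 × 2.651 = 125.3 kips.

φR_n ≈ 125 kips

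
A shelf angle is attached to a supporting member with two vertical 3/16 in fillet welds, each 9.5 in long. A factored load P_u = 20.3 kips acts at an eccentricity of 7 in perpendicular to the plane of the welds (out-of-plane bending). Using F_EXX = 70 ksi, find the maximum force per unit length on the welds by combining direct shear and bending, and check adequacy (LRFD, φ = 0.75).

f_max ≈ 4.84 kip/in; NOT adequate

L_w = 2 × 9.5 = 19 in; section modulus (unit throat) S = 2 × L²/6 = 30.08 in².
Direct shear f_v = P/L_w = 20.3/19 = 1.068 kip/in.
Moment M = P × e = 20.3 × 7 = 142.1 kip·in; bending f_b = M/S = 4.724 kip/in.
f_max = √(f_v² + f_b²) = √(1.068² + 4.724²) = 4.843 kip/in.
φr_n = 0.75 × 0.6 × 70 × (0.707 × 0.1875) = 4.176 kip/in → NOT adequate.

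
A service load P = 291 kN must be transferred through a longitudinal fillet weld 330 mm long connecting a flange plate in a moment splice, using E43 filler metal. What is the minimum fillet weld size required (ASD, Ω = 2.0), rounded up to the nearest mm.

E43XX → F_EXX = 430 MPa.
Total weld length L = 330 mm.
Required throat t_e = P × Ω / (0.6 F_EXX × L) = 291 × 2.0 / (0.6 × 430 × 330 × 10⁻³) = 6.836 mm.
Required leg w = t_e / 0.707 = 9.669 mm → use 10 mm.

w = 10 mm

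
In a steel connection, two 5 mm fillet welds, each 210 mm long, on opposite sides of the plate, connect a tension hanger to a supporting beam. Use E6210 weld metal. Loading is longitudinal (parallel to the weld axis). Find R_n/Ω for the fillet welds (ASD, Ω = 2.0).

R_n/Ω ≈ 276 kN

E62XX → F_EXX = 620 MPa.
Effective throat t_e = 0.707 × 5 = 3.535 mm.
Total length L = 420 mm; A_we = 3.535 × 420 = 1485 mm².
F_nw = 0.6 F_EXX = 0.6 × 620 = 372 MPa.
R_n = 372 × 1485 × 10⁻³ = 552.3 kN; R_n/Ω = 552.3/2.0 = 276.2 kN.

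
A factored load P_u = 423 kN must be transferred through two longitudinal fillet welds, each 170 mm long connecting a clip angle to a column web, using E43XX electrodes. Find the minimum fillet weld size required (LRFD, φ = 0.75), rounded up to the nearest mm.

E43XX → F_EXX = 430 MPa.
Total weld length L = 340 mm.
Required throat t_e = P_u / (φ × 0.6 F_EXX × L) = 423 / (0.75 × 0.6 × 430 × 340 × 10⁻³) = 6.43 mm.
Required leg w = t_e / 0.707 = 9.094 mm → use 10 mm.

w = 10 mm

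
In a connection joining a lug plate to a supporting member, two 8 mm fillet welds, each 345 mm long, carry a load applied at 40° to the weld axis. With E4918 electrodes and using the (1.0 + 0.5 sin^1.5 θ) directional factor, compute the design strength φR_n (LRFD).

E49XX → F_EXX = 490 MPa.
t_e = 0.707 × 8 = 5.656 mm; A_we = 5.656 × 690 = 3903 mm².
Directional factor: 1.0 + 0.5 sin^1.5(40°) = 1.258.
F_nw = 0.6 × 490 × 1.258 = 369.8 MPa.
φR_n = 0.75 × 369.8 × 3903 × 10⁻³ = 1082 kN.

φR_n ≈ 1080 kN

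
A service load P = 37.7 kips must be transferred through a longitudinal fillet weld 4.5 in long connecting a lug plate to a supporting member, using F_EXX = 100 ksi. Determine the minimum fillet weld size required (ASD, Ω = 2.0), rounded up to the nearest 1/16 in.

Total weld length L = 4.5 in.
Required throat t_e = P × Ω / (0.6 F_EXX × L) = 37.7 × 2.0 / (0.6 × 100 × 4.5) = 0.2793 in.
Required leg w = t_e / 0.707 = 0.395 in → use 7/16 in.

w = 7/16 in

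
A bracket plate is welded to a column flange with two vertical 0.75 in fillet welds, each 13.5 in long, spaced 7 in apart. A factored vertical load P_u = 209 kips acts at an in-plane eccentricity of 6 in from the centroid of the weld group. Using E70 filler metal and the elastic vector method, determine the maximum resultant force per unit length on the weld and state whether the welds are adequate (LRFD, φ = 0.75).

E70XX → F_EXX = 70 ksi.
Total weld length L_w = 27 in. Treat welds as unit-width lines.
Polar moment about centroid: J = 2[d³/12 + d(b/2)²] = 2[13.5³/12 + 13.5×3.5²] = 740.8 in³.
Direct shear f_v = P/L_w = 209 / 27 = 7.741 kip/in (vertical).
Torsion M = P·e = 209 × 6 = 1254 kip·in.
Critical point at (x, y) = (3.5, 6.75) from centroid. f_tx = M·y/J = 11.43 kip/in; f_ty = M·x/J = 5.925 kip/in.
Resultant f_max = √[f_tx² + (f_v + f_ty)²] = √[11.43² + (7.741 + 5.925)²] = 17.81 kip/in.
Capacity per unit length: φr_n = 0.75 × 0.6 × 70 × (0.707 × 0.75) = 16.7 kip/in.
17.81 > 16.7 → NOT adequate.

f_max ≈ 17.8 kip/in; NOT adequate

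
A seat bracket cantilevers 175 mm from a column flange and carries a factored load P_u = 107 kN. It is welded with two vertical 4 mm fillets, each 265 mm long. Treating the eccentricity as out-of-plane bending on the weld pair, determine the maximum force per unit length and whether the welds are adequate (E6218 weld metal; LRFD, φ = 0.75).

E62XX → F_EXX = 620 MPa.
L_w = 2 × 265 = 530 mm; section modulus (unit throat) S = 2 × L²/6 = 23410 mm².
Direct shear f_v = P/L_w = 107×10³/530 = 201.9 N/mm.
Moment M = P × e = 107×10³ × 175 = 18725000 N·mm; bending f_b = M/S = 799.9 N/mm.
f_max = √(f_v² + f_b²) = √(201.9² + 799.9²) = 825 N/mm.
φr_n = 0.75 × 0.6 × 620 × (0.707 × 4) = 789 N/mm → NOT adequate.

f_max ≈ 825 N/mm; NOT adequate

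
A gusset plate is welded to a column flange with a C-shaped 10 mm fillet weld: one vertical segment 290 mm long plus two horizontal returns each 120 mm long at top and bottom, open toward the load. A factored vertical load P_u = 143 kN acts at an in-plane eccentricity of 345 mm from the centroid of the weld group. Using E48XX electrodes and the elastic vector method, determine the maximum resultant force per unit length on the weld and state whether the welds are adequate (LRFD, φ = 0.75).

f_max ≈ 1250 N/mm; adequate

E48XX → F_EXX = 480 MPa.
Total weld length L_w = 530 mm. Treat welds as unit-width lines.
Centroid: x̄ = 2×120×60 / 530 = 27.17 mm from the vertical weld.
Polar moment about centroid: J = I_x + I_y = [290³/12 + 2×120×145²] + [290×27.17² + 2(120³/12 + 120×32.83²)] = 7839000 mm³.
Direct shear f_v = P/L_w = 143×10³ / 530 = 269.8 N/mm (vertical).
Torsion M = P·e = 143×10³ × 345 = 49335000 N·mm.
Critical point at (x, y) = (92.83, 145) from centroid. f_tx = M·y/J = 912.5 N/mm; f_ty = M·x/J = 584.2 N/mm.
Resultant f_max = √[f_tx² + (f_v + f_ty)²] = √[912.5² + (269.8 + 584.2)²] = 1250 N/mm.
Capacity per unit length: φr_n = 0.75 × 0.6 × 480 × (0.707 × 10) = 1527 N/mm.
1250 ≤ 1527 → adequate.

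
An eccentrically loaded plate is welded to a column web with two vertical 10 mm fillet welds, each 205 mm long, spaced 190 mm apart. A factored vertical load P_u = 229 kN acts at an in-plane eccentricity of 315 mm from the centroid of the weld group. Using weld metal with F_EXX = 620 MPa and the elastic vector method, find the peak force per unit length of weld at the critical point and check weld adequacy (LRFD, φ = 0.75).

f_max ≈ 2380 N/mm; NOT adequate

Total weld length L_w = 410 mm. Treat welds as unit-width lines.
Polar moment about centroid: J = 2[d³/12 + d(b/2)²] = 2[205³/12 + 205×95²] = 5136000 mm³.
Direct shear f_v = P/L_w = 229×10³ / 410 = 558.5 N/mm (vertical).
Torsion M = P·e = 229×10³ × 315 = 72135000 N·mm.
Critical point at (x, y) = (95, 102.5) from centroid. f_tx = M·y/J = 1440 N/mm; f_ty = M·x/J = 1334 N/mm.
Resultant f_max = √[f_tx² + (f_v + f_ty)²] = √[1440² + (558.5 + 1334)²] = 2378 N/mm.
Capacity per unit length: φr_n = 0.75 × 0.6 × 620 × (0.707 × 10) = 1973 N/mm.
2378 > 1973 → NOT adequate.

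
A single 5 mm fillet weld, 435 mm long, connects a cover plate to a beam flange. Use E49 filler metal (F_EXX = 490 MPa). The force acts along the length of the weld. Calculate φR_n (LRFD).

Effective throat t_e = 0.707 × 5 = 3.535 mm.
Total length L = 435 mm; A_we = 3.535 × 435 = 1538 mm².
F_nw = 0.6 F_EXX = 0.6 × 490 = 294 MPa.
φR_n = 0.75 × 294 × 1538 × 10⁻³ = 339.1 kN.

φR_n ≈ 339 kN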